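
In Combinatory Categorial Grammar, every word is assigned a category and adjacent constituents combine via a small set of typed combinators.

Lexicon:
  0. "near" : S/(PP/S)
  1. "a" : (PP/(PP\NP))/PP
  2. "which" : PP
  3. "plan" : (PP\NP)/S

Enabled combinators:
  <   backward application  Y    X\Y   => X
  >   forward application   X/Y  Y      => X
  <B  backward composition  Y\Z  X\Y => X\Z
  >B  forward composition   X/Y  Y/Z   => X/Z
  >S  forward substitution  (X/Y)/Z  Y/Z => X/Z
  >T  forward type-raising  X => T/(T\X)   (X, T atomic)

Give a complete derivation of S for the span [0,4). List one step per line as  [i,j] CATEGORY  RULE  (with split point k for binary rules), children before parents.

[0,1] S/(PP/S)  lex  "near"
[1,2] (PP/(PP\NP))/PP  lex  "a"
[2,3] PP  lex  "which"
[1,3] PP/(PP\NP)  >  k=2
[3,4] (PP\NP)/S  lex  "plan"
[1,4] PP/S  >B  k=3
[0,4] S  >  k=1

[0,4] S   >
  [0,1] "near" : S/(PP/S)
  [1,4] PP/S   >B
    [1,3] PP/(PP\NP)   >
      [1,2] "a" : (PP/(PP\NP))/PP
      [2,3] "which" : PP
    [3,4] "plan" : (PP\NP)/S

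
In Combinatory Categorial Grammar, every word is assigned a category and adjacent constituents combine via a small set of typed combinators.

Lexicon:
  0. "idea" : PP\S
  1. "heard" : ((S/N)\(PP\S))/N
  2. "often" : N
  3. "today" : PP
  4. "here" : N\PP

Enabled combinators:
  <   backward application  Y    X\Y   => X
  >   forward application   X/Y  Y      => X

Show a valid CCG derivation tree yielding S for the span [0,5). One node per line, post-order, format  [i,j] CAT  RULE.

[0,5] S   >
  [0,3] S/N   <
    [0,1] "idea" : PP\S
    [1,3] (S/N)\(PP\S)   >
      [1,2] "heard" : ((S/N)\(PP\S))/N
      [2,3] "often" : N
  [3,5] N   <
    [3,4] "today" : PP
    [4,5] "here" : N\PP

[0,1] PP\S  lex  "idea"
[1,2] ((S/N)\(PP\S))/N  lex  "heard"
[2,3] N  lex  "often"
[1,3] (S/N)\(PP\S)  >  k=2
[0,3] S/N  <  k=1
[3,4] PP  lex  "today"
[4,5] N\PP  lex  "here"
[3,5] N  <  k=4
[0,5] S  >  k=3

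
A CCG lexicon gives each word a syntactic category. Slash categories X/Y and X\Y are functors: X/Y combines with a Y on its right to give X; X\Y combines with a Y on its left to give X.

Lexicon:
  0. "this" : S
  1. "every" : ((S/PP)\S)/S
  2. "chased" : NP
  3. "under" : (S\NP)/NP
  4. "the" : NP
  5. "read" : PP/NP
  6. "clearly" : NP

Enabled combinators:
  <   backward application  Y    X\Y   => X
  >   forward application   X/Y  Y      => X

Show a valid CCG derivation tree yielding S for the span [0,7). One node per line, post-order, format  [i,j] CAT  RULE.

[0,1] S  lex  "this"
[1,2] ((S/PP)\S)/S  lex  "every"
[2,3] NP  lex  "chased"
[3,4] (S\NP)/NP  lex  "under"
[4,5] NP  lex  "the"
[3,5] S\NP  >  k=4
[2,5] S  <  k=3
[1,5] (S/PP)\S  >  k=2
[0,5] S/PP  <  k=1
[5,6] PP/NP  lex  "read"
[6,7] NP  lex  "clearly"
[5,7] PP  >  k=6
[0,7] S  >  k=5

[0,7] S   >
  [0,5] S/PP   <
    [0,1] "this" : S
    [1,5] (S/PP)\S   >
      [1,2] "every" : ((S/PP)\S)/S
      [2,5] S   <
        [2,3] "chased" : NP
        [3,5] S\NP   >
          [3,4] "under" : (S\NP)/NP
          [4,5] "the" : NP
  [5,7] PP   >
    [5,6] "read" : PP/NP
    [6,7] "clearly" : NP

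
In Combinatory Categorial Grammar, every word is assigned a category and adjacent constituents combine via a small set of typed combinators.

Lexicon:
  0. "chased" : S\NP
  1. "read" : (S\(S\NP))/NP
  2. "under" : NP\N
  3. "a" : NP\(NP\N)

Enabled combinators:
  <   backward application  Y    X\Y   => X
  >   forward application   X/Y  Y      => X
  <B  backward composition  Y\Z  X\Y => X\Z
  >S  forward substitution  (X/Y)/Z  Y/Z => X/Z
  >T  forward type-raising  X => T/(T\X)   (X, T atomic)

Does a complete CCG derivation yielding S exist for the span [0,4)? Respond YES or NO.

[0,4] S   <
  [0,1] "chased" : S\NP
  [1,4] S\(S\NP)   >
    [1,2] "read" : (S\(S\NP))/NP
    [2,4] NP   <
      [2,3] "under" : NP\N
      [3,4] "a" : NP\(NP\N)

YES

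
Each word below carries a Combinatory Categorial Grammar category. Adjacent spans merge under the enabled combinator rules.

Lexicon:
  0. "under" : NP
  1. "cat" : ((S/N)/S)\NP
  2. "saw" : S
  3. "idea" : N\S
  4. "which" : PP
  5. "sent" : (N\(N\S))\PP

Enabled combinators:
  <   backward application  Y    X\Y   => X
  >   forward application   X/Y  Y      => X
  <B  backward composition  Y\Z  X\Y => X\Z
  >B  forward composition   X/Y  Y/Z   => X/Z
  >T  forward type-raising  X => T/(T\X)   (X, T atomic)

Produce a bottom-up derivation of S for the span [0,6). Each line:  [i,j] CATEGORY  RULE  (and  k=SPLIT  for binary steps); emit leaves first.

[0,6] S   >
  [0,3] S/N   >
    [0,2] (S/N)/S   <
      [0,1] "under" : NP
      [1,2] "cat" : ((S/N)/S)\NP
    [2,3] "saw" : S
  [3,6] N   <
    [3,4] "idea" : N\S
    [4,6] N\(N\S)   <
      [4,5] "which" : PP
      [5,6] "sent" : (N\(N\S))\PP

[0,1] NP  lex  "under"
[1,2] ((S/N)/S)\NP  lex  "cat"
[0,2] (S/N)/S  <  k=1
[2,3] S  lex  "saw"
[0,3] S/N  >  k=2
[3,4] N\S  lex  "idea"
[4,5] PP  lex  "which"
[5,6] (N\(N\S))\PP  lex  "sent"
[4,6] N\(N\S)  <  k=5
[3,6] N  <  k=4
[0,6] S  >  k=3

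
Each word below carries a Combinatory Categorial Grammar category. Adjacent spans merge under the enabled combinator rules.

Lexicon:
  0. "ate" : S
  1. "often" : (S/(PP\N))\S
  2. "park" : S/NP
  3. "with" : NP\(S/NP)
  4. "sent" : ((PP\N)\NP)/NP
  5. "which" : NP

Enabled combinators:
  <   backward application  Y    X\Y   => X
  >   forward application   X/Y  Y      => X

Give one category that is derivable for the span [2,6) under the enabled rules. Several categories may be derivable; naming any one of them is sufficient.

PP\N

[0,6] S   >
  [0,2] S/(PP\N)   <
    [0,1] "ate" : S
    [1,2] "often" : (S/(PP\N))\S
  [2,6] PP\N   <
    [2,4] NP   <
      [2,3] "park" : S/NP
      [3,4] "with" : NP\(S/NP)
    [4,6] (PP\N)\NP   >
      [4,5] "sent" : ((PP\N)\NP)/NP
      [5,6] "which" : NP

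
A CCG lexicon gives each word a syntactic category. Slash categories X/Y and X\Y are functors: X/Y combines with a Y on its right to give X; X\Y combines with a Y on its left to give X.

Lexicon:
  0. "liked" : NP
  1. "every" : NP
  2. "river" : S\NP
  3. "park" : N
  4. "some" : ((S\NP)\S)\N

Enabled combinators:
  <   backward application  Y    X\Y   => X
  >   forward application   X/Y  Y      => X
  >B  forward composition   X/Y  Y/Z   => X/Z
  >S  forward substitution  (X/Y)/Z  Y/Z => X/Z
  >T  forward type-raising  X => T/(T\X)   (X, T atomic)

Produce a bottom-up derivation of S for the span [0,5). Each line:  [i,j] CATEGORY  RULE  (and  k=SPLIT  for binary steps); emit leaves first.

[0,5] S   <
  [0,1] "liked" : NP
  [1,5] S\NP   <
    [1,3] S   <
      [1,2] "every" : NP
      [2,3] "river" : S\NP
    [3,5] (S\NP)\S   <
      [3,4] "park" : N
      [4,5] "some" : ((S\NP)\S)\N

[0,1] NP  lex  "liked"
[1,2] NP  lex  "every"
[2,3] S\NP  lex  "river"
[1,3] S  <  k=2
[3,4] N  lex  "park"
[4,5] ((S\NP)\S)\N  lex  "some"
[3,5] (S\NP)\S  <  k=4
[1,5] S\NP  <  k=3
[0,5] S  <  k=1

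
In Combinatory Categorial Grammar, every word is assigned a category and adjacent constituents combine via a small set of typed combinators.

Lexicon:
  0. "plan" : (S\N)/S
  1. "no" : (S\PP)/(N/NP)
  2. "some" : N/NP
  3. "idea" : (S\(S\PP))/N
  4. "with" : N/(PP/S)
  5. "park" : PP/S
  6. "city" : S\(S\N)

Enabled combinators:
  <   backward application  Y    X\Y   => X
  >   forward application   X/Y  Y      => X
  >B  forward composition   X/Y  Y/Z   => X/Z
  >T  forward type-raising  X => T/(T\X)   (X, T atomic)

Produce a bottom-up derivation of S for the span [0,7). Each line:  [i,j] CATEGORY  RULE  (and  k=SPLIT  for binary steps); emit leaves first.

[0,1] (S\N)/S  lex  "plan"
[1,2] (S\PP)/(N/NP)  lex  "no"
[2,3] N/NP  lex  "some"
[1,3] S\PP  >  k=2
[3,4] (S\(S\PP))/N  lex  "idea"
[4,5] N/(PP/S)  lex  "with"
[5,6] PP/S  lex  "park"
[4,6] N  >  k=5
[3,6] S\(S\PP)  >  k=4
[1,6] S  <  k=3
[0,6] S\N  >  k=1
[6,7] S\(S\N)  lex  "city"
[0,7] S  <  k=6

[0,7] S   <
  [0,6] S\N   >
    [0,1] "plan" : (S\N)/S
    [1,6] S   <
      [1,3] S\PP   >
        [1,2] "no" : (S\PP)/(N/NP)
        [2,3] "some" : N/NP
      [3,6] S\(S\PP)   >
        [3,4] "idea" : (S\(S\PP))/N
        [4,6] N   >
          [4,5] "with" : N/(PP/S)
          [5,6] "park" : PP/S
  [6,7] "city" : S\(S\N)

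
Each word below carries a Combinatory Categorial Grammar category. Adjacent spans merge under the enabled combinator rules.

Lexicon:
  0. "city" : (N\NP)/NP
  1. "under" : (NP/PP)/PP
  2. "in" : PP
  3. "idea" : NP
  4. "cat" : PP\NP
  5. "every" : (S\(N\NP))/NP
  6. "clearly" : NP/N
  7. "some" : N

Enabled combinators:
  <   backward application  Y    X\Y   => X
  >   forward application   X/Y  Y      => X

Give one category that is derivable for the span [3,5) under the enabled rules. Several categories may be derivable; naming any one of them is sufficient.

PP

[0,8] S   <
  [0,5] N\NP   >
    [0,1] "city" : (N\NP)/NP
    [1,5] NP   >
      [1,3] NP/PP   >
        [1,2] "under" : (NP/PP)/PP
        [2,3] "in" : PP
      [3,5] PP   <
        [3,4] "idea" : NP
        [4,5] "cat" : PP\NP
  [5,8] S\(N\NP)   >
    [5,6] "every" : (S\(N\NP))/NP
    [6,8] NP   >
      [6,7] "clearly" : NP/N
      [7,8] "some" : N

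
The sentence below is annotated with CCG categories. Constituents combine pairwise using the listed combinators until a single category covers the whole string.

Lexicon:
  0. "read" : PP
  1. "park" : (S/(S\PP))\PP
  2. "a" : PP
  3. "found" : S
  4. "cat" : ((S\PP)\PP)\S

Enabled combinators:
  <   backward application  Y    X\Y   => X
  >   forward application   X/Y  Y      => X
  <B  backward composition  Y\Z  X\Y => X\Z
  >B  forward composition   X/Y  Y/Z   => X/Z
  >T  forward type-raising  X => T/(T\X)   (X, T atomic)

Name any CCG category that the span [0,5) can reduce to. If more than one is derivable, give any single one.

S

[0,5] S   >
  [0,2] S/(S\PP)   <
    [0,1] "read" : PP
    [1,2] "park" : (S/(S\PP))\PP
  [2,5] S\PP   <
    [2,3] "a" : PP
    [3,5] (S\PP)\PP   <
      [3,4] "found" : S
      [4,5] "cat" : ((S\PP)\PP)\S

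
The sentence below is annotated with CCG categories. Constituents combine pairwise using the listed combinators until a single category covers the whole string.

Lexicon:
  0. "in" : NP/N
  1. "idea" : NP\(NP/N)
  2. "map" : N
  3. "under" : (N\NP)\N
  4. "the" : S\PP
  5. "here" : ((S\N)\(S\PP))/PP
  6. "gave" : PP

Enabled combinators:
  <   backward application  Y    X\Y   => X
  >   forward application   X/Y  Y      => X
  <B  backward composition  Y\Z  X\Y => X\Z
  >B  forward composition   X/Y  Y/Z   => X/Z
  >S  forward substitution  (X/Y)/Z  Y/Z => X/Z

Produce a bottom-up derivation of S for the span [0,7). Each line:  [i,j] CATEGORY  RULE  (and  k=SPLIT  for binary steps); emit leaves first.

[0,1] NP/N  lex  "in"
[1,2] NP\(NP/N)  lex  "idea"
[0,2] NP  <  k=1
[2,3] N  lex  "map"
[3,4] (N\NP)\N  lex  "under"
[2,4] N\NP  <  k=3
[4,5] S\PP  lex  "the"
[5,6] ((S\N)\(S\PP))/PP  lex  "here"
[6,7] PP  lex  "gave"
[5,7] (S\N)\(S\PP)  >  k=6
[4,7] S\N  <  k=5
[2,7] S\NP  <B  k=4
[0,7] S  <  k=2

[0,7] S   <
  [0,2] NP   <
    [0,1] "in" : NP/N
    [1,2] "idea" : NP\(NP/N)
  [2,7] S\NP   <B
    [2,4] N\NP   <
      [2,3] "map" : N
      [3,4] "under" : (N\NP)\N
    [4,7] S\N   <
      [4,5] "the" : S\PP
      [5,7] (S\N)\(S\PP)   >
        [5,6] "here" : ((S\N)\(S\PP))/PP
        [6,7] "gave" : PP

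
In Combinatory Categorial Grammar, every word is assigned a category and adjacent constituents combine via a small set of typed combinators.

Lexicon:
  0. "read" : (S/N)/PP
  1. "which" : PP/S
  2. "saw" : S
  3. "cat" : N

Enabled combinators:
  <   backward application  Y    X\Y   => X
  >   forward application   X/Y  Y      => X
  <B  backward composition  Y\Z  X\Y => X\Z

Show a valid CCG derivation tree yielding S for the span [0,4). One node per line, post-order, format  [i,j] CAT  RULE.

[0,4] S   >
  [0,3] S/N   >
    [0,1] "read" : (S/N)/PP
    [1,3] PP   >
      [1,2] "which" : PP/S
      [2,3] "saw" : S
  [3,4] "cat" : N

[0,1] (S/N)/PP  lex  "read"
[1,2] PP/S  lex  "which"
[2,3] S  lex  "saw"
[1,3] PP  >  k=2
[0,3] S/N  >  k=1
[3,4] N  lex  "cat"
[0,4] S  >  k=3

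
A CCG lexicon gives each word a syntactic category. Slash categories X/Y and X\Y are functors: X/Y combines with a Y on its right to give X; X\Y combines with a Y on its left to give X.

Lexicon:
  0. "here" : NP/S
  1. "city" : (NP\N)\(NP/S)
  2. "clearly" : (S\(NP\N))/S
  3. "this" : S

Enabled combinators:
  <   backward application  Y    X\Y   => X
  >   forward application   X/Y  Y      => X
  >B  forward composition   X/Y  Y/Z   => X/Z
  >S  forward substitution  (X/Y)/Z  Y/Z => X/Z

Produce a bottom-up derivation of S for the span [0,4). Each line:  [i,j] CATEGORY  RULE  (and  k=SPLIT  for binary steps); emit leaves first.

[0,4] S   <
  [0,2] NP\N   <
    [0,1] "here" : NP/S
    [1,2] "city" : (NP\N)\(NP/S)
  [2,4] S\(NP\N)   >
    [2,3] "clearly" : (S\(NP\N))/S
    [3,4] "this" : S

[0,1] NP/S  lex  "here"
[1,2] (NP\N)\(NP/S)  lex  "city"
[0,2] NP\N  <  k=1
[2,3] (S\(NP\N))/S  lex  "clearly"
[3,4] S  lex  "this"
[2,4] S\(NP\N)  >  k=3
[0,4] S  <  k=2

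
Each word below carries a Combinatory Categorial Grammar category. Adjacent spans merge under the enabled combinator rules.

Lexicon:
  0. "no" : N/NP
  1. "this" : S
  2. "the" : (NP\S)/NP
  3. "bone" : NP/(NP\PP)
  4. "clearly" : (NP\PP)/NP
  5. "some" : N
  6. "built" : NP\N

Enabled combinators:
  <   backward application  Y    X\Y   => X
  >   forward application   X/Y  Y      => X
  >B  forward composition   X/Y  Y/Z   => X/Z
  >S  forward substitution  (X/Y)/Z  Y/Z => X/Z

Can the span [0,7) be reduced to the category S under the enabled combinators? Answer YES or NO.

N/NP S (NP\S)/NP NP/(NP\PP) (NP\PP)/NP N NP\N
CKY chart[0,7] = {N}; S ∉ chart

NO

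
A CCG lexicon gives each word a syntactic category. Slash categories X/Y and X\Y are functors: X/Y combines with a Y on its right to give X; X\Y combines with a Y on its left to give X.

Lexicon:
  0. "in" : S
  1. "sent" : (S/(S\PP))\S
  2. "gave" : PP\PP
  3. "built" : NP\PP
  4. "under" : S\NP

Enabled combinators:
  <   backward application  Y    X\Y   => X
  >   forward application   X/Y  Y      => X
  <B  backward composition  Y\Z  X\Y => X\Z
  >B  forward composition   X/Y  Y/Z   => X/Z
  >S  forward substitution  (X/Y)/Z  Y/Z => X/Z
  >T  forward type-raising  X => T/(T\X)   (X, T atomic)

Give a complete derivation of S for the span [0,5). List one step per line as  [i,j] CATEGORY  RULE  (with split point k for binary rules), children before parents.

[0,1] S  lex  "in"
[1,2] (S/(S\PP))\S  lex  "sent"
[0,2] S/(S\PP)  <  k=1
[2,3] PP\PP  lex  "gave"
[3,4] NP\PP  lex  "built"
[2,4] NP\PP  <B  k=3
[4,5] S\NP  lex  "under"
[2,5] S\PP  <B  k=4
[0,5] S  >  k=2

[0,5] S   >
  [0,2] S/(S\PP)   <
    [0,1] "in" : S
    [1,2] "sent" : (S/(S\PP))\S
  [2,5] S\PP   <B
    [2,4] NP\PP   <B
      [2,3] "gave" : PP\PP
      [3,4] "built" : NP\PP
    [4,5] "under" : S\NP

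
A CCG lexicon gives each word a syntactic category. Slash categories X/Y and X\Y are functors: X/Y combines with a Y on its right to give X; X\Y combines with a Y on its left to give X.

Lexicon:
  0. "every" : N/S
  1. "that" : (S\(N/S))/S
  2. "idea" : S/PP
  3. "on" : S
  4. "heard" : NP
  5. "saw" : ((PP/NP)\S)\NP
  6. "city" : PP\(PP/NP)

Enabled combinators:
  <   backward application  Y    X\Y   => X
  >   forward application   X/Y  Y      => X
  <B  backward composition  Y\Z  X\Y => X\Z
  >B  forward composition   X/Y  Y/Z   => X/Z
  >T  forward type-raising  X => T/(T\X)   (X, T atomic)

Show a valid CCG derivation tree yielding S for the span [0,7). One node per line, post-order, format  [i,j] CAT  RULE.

[0,7] S   <
  [0,1] "every" : N/S
  [1,7] S\(N/S)   >
    [1,2] "that" : (S\(N/S))/S
    [2,7] S   >
      [2,3] "idea" : S/PP
      [3,7] PP   >
        [3,4] PP/(PP\S)   >T
          [3,4] "on" : S
        [4,7] PP\S   <B
          [4,6] (PP/NP)\S   <
            [4,5] "heard" : NP
            [5,6] "saw" : ((PP/NP)\S)\NP
          [6,7] "city" : PP\(PP/NP)

[0,1] N/S  lex  "every"
[1,2] (S\(N/S))/S  lex  "that"
[2,3] S/PP  lex  "idea"
[3,4] S  lex  "on"
[3,4] PP/(PP\S)  >T
[4,5] NP  lex  "heard"
[5,6] ((PP/NP)\S)\NP  lex  "saw"
[4,6] (PP/NP)\S  <  k=5
[6,7] PP\(PP/NP)  lex  "city"
[4,7] PP\S  <B  k=6
[3,7] PP  >  k=4
[2,7] S  >  k=3
[1,7] S\(N/S)  >  k=2
[0,7] S  <  k=1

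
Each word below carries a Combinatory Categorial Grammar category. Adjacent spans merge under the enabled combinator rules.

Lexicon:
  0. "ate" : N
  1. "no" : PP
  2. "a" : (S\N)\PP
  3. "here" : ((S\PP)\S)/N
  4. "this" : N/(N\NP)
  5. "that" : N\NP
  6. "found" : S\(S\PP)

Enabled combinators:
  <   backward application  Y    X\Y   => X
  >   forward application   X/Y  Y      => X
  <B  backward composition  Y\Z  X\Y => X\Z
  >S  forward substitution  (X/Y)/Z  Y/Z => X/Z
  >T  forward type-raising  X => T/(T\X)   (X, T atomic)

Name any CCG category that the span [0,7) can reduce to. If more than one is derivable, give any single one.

S

[0,7] S   <
  [0,6] S\PP   <
    [0,3] S   <
      [0,1] "ate" : N
      [1,3] S\N   <
        [1,2] "no" : PP
        [2,3] "a" : (S\N)\PP
    [3,6] (S\PP)\S   >
      [3,4] "here" : ((S\PP)\S)/N
      [4,6] N   >
        [4,5] "this" : N/(N\NP)
        [5,6] "that" : N\NP
  [6,7] "found" : S\(S\PP)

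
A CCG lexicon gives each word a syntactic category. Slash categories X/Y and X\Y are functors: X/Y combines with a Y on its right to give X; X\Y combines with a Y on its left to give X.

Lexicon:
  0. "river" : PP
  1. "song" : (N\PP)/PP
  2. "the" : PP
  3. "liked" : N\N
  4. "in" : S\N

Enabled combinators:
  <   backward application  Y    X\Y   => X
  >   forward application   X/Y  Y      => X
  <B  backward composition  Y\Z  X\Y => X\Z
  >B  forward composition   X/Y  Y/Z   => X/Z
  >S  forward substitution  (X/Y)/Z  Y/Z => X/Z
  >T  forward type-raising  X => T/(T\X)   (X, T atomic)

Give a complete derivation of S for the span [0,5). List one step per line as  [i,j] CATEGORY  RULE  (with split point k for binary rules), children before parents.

[0,5] S   <
  [0,3] N   <
    [0,1] "river" : PP
    [1,3] N\PP   >
      [1,2] "song" : (N\PP)/PP
      [2,3] "the" : PP
  [3,5] S\N   <B
    [3,4] "liked" : N\N
    [4,5] "in" : S\N

[0,1] PP  lex  "river"
[1,2] (N\PP)/PP  lex  "song"
[2,3] PP  lex  "the"
[1,3] N\PP  >  k=2
[0,3] N  <  k=1
[3,4] N\N  lex  "liked"
[4,5] S\N  lex  "in"
[3,5] S\N  <B  k=4
[0,5] S  <  k=3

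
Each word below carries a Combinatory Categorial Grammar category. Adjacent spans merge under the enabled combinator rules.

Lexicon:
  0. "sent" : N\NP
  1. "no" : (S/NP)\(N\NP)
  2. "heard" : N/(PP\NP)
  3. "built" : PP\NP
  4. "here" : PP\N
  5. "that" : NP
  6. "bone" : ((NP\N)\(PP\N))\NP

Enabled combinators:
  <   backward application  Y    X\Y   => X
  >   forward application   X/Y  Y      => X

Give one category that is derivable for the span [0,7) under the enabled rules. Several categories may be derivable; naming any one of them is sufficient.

S

[0,7] S   >
  [0,2] S/NP   <
    [0,1] "sent" : N\NP
    [1,2] "no" : (S/NP)\(N\NP)
  [2,7] NP   <
    [2,4] N   >
      [2,3] "heard" : N/(PP\NP)
      [3,4] "built" : PP\NP
    [4,7] NP\N   <
      [4,5] "here" : PP\N
      [5,7] (NP\N)\(PP\N)   <
        [5,6] "that" : NP
        [6,7] "bone" : ((NP\N)\(PP\N))\NP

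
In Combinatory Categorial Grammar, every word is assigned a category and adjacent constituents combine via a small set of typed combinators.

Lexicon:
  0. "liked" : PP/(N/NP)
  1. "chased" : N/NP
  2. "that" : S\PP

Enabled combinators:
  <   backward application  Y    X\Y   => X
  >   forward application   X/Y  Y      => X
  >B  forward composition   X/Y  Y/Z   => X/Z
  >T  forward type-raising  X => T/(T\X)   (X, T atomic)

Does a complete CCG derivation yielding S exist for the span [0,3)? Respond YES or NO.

YES

[0,3] S   <
  [0,2] PP   >
    [0,1] "liked" : PP/(N/NP)
    [1,2] "chased" : N/NP
  [2,3] "that" : S\PP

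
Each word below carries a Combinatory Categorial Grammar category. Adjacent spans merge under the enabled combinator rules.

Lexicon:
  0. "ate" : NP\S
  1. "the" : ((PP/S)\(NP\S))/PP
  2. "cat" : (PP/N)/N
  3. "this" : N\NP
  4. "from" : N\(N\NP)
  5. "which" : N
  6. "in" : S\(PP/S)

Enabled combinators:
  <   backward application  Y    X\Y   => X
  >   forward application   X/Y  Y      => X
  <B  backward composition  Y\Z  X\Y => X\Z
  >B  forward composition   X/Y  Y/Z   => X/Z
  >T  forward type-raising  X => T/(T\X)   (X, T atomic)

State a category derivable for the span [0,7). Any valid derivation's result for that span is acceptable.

S

[0,7] S   <
  [0,6] PP/S   <
    [0,1] "ate" : NP\S
    [1,6] (PP/S)\(NP\S)   >
      [1,2] "the" : ((PP/S)\(NP\S))/PP
      [2,6] PP   >
        [2,5] PP/N   >
          [2,3] "cat" : (PP/N)/N
          [3,5] N   <
            [3,4] "this" : N\NP
            [4,5] "from" : N\(N\NP)
        [5,6] "which" : N
  [6,7] "in" : S\(PP/S)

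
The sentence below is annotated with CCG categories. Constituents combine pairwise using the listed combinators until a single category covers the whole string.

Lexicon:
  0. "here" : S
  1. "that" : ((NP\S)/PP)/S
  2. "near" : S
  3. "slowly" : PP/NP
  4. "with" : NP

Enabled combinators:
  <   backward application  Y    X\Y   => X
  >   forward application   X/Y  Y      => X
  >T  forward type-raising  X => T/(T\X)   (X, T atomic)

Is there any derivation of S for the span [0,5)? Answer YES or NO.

S ((NP\S)/PP)/S S PP/NP NP
CKY chart[0,5] = {N/(N\NP), NP, NP/(NP\NP), PP/(PP\NP), S/(S\NP)}; S ∉ chart

NO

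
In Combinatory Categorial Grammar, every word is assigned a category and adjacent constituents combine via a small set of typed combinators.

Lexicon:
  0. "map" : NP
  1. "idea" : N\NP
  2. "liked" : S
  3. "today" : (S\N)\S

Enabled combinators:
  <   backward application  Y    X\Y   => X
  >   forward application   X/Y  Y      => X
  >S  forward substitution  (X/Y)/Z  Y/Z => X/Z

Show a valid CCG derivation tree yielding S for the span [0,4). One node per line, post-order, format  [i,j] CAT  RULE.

[0,4] S   <
  [0,2] N   <
    [0,1] "map" : NP
    [1,2] "idea" : N\NP
  [2,4] S\N   <
    [2,3] "liked" : S
    [3,4] "today" : (S\N)\S

[0,1] NP  lex  "map"
[1,2] N\NP  lex  "idea"
[0,2] N  <  k=1
[2,3] S  lex  "liked"
[3,4] (S\N)\S  lex  "today"
[2,4] S\N  <  k=3
[0,4] S  <  k=2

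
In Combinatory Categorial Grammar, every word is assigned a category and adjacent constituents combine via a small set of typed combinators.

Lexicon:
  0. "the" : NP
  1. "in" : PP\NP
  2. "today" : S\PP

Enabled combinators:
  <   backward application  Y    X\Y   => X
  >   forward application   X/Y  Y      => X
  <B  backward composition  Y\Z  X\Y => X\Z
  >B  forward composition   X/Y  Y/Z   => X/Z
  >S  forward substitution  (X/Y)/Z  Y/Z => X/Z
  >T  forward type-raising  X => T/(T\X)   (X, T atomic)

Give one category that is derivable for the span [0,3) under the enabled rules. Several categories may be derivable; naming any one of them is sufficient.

[0,3] S   >
  [0,1] S/(S\NP)   >T
    [0,1] "the" : NP
  [1,3] S\NP   <B
    [1,2] "in" : PP\NP
    [2,3] "today" : S\PP

S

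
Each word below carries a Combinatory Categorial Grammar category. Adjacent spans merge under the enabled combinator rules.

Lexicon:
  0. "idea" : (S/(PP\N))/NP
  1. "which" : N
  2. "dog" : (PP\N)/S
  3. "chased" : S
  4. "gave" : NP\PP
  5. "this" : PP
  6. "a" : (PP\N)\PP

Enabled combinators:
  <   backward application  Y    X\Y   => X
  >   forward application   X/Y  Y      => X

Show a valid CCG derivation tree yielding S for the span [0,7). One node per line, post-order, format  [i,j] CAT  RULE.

[0,1] (S/(PP\N))/NP  lex  "idea"
[1,2] N  lex  "which"
[2,3] (PP\N)/S  lex  "dog"
[3,4] S  lex  "chased"
[2,4] PP\N  >  k=3
[1,4] PP  <  k=2
[4,5] NP\PP  lex  "gave"
[1,5] NP  <  k=4
[0,5] S/(PP\N)  >  k=1
[5,6] PP  lex  "this"
[6,7] (PP\N)\PP  lex  "a"
[5,7] PP\N  <  k=6
[0,7] S  >  k=5

[0,7] S   >
  [0,5] S/(PP\N)   >
    [0,1] "idea" : (S/(PP\N))/NP
    [1,5] NP   <
      [1,4] PP   <
        [1,2] "which" : N
        [2,4] PP\N   >
          [2,3] "dog" : (PP\N)/S
          [3,4] "chased" : S
      [4,5] "gave" : NP\PP
  [5,7] PP\N   <
    [5,6] "this" : PP
    [6,7] "a" : (PP\N)\PP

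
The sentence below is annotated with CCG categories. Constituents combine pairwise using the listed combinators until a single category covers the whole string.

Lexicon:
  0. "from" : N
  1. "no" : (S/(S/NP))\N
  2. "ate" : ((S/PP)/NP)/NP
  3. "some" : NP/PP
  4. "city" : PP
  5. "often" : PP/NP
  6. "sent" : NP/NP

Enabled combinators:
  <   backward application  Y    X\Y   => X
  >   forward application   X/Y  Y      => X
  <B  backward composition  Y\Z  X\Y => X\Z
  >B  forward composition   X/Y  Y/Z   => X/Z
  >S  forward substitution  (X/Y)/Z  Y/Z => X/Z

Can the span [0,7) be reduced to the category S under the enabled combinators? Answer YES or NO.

YES

[0,7] S   >
  [0,2] S/(S/NP)   <
    [0,1] "from" : N
    [1,2] "no" : (S/(S/NP))\N
  [2,7] S/NP   >S
    [2,5] (S/PP)/NP   >
      [2,3] "ate" : ((S/PP)/NP)/NP
      [3,5] NP   >
        [3,4] "some" : NP/PP
        [4,5] "city" : PP
    [5,7] PP/NP   >B
      [5,6] "often" : PP/NP
      [6,7] "sent" : NP/NP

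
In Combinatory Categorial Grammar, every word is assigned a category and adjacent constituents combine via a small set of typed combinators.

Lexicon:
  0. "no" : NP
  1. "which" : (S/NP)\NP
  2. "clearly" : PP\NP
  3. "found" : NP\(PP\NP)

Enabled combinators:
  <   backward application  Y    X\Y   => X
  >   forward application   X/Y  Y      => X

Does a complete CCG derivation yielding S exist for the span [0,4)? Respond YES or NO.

YES

[0,4] S   >
  [0,2] S/NP   <
    [0,1] "no" : NP
    [1,2] "which" : (S/NP)\NP
  [2,4] NP   <
    [2,3] "clearly" : PP\NP
    [3,4] "found" : NP\(PP\NP)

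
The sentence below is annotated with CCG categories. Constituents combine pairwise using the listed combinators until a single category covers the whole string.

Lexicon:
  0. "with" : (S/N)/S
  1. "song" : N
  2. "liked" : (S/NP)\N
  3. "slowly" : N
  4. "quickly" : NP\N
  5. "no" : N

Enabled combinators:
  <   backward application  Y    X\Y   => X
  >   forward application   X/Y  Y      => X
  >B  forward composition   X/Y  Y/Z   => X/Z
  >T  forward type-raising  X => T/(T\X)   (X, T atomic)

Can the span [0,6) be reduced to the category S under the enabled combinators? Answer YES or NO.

YES

[0,6] S   >
  [0,5] S/N   >
    [0,1] "with" : (S/N)/S
    [1,5] S   >
      [1,3] S/NP   <
        [1,2] "song" : N
        [2,3] "liked" : (S/NP)\N
      [3,5] NP   <
        [3,4] "slowly" : N
        [4,5] "quickly" : NP\N
  [5,6] "no" : N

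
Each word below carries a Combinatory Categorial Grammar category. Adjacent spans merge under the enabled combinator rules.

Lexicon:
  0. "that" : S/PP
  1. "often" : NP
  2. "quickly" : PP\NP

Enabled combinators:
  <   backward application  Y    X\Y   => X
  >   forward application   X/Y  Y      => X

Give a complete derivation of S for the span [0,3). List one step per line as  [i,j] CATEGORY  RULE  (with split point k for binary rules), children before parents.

[0,3] S   >
  [0,1] "that" : S/PP
  [1,3] PP   <
    [1,2] "often" : NP
    [2,3] "quickly" : PP\NP

[0,1] S/PP  lex  "that"
[1,2] NP  lex  "often"
[2,3] PP\NP  lex  "quickly"
[1,3] PP  <  k=2
[0,3] S  >  k=1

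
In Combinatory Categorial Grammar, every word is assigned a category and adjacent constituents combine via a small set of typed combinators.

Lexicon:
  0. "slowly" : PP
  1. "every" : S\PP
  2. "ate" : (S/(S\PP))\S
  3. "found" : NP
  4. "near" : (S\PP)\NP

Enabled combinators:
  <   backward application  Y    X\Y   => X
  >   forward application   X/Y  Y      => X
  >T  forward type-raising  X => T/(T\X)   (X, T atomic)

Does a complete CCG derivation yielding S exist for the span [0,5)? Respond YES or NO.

[0,5] S   >
  [0,3] S/(S\PP)   <
    [0,2] S   <
      [0,1] "slowly" : PP
      [1,2] "every" : S\PP
    [2,3] "ate" : (S/(S\PP))\S
  [3,5] S\PP   <
    [3,4] "found" : NP
    [4,5] "near" : (S\PP)\NP

YES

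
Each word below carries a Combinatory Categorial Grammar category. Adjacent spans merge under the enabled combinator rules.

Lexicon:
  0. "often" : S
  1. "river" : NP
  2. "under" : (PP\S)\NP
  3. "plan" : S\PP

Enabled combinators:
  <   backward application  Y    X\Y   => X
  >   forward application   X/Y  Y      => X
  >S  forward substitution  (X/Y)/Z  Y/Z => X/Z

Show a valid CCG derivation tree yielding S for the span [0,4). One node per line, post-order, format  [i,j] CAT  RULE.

[0,4] S   <
  [0,3] PP   <
    [0,1] "often" : S
    [1,3] PP\S   <
      [1,2] "river" : NP
      [2,3] "under" : (PP\S)\NP
  [3,4] "plan" : S\PP

[0,1] S  lex  "often"
[1,2] NP  lex  "river"
[2,3] (PP\S)\NP  lex  "under"
[1,3] PP\S  <  k=2
[0,3] PP  <  k=1
[3,4] S\PP  lex  "plan"
[0,4] S  <  k=3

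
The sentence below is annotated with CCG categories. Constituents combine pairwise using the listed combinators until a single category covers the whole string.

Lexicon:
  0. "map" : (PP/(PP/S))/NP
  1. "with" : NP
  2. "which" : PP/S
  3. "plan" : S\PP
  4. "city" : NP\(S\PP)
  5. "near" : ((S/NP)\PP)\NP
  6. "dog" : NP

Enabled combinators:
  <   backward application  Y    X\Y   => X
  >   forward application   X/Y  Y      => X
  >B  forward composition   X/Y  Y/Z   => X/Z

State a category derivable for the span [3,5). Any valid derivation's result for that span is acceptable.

[0,7] S   >
  [0,6] S/NP   <
    [0,3] PP   >
      [0,2] PP/(PP/S)   >
        [0,1] "map" : (PP/(PP/S))/NP
        [1,2] "with" : NP
      [2,3] "which" : PP/S
    [3,6] (S/NP)\PP   <
      [3,5] NP   <
        [3,4] "plan" : S\PP
        [4,5] "city" : NP\(S\PP)
      [5,6] "near" : ((S/NP)\PP)\NP
  [6,7] "dog" : NP

NP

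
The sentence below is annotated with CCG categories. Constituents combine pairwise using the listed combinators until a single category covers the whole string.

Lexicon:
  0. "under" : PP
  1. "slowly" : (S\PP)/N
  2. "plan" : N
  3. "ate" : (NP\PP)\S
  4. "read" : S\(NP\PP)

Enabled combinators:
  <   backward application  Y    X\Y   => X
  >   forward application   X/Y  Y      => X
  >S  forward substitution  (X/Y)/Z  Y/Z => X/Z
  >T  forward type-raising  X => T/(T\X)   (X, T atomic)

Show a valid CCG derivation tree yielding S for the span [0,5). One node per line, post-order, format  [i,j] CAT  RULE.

[0,1] PP  lex  "under"
[1,2] (S\PP)/N  lex  "slowly"
[2,3] N  lex  "plan"
[1,3] S\PP  >  k=2
[0,3] S  <  k=1
[3,4] (NP\PP)\S  lex  "ate"
[0,4] NP\PP  <  k=3
[4,5] S\(NP\PP)  lex  "read"
[0,5] S  <  k=4

[0,5] S   <
  [0,4] NP\PP   <
    [0,3] S   <
      [0,1] "under" : PP
      [1,3] S\PP   >
        [1,2] "slowly" : (S\PP)/N
        [2,3] "plan" : N
    [3,4] "ate" : (NP\PP)\S
  [4,5] "read" : S\(NP\PP)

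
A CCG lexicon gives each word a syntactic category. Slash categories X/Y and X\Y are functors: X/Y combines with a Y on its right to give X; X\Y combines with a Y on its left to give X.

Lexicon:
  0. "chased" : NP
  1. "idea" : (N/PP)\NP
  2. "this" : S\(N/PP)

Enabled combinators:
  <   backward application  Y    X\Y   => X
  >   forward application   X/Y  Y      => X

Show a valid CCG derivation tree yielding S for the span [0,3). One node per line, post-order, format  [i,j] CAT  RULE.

[0,3] S   <
  [0,2] N/PP   <
    [0,1] "chased" : NP
    [1,2] "idea" : (N/PP)\NP
  [2,3] "this" : S\(N/PP)

[0,1] NP  lex  "chased"
[1,2] (N/PP)\NP  lex  "idea"
[0,2] N/PP  <  k=1
[2,3] S\(N/PP)  lex  "this"
[0,3] S  <  k=2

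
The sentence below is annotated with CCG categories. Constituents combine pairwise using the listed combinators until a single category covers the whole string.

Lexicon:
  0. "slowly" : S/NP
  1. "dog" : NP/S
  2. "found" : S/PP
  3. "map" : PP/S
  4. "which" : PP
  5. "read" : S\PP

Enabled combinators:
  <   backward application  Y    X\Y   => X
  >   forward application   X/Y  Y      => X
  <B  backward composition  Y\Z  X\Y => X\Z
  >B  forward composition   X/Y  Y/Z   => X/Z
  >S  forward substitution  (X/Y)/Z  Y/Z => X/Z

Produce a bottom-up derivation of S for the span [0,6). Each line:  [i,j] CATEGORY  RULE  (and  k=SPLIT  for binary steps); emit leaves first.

[0,1] S/NP  lex  "slowly"
[1,2] NP/S  lex  "dog"
[2,3] S/PP  lex  "found"
[3,4] PP/S  lex  "map"
[4,5] PP  lex  "which"
[5,6] S\PP  lex  "read"
[4,6] S  <  k=5
[3,6] PP  >  k=4
[2,6] S  >  k=3
[1,6] NP  >  k=2
[0,6] S  >  k=1

[0,6] S   >
  [0,1] "slowly" : S/NP
  [1,6] NP   >
    [1,2] "dog" : NP/S
    [2,6] S   >
      [2,3] "found" : S/PP
      [3,6] PP   >
        [3,4] "map" : PP/S
        [4,6] S   <
          [4,5] "which" : PP
          [5,6] "read" : S\PP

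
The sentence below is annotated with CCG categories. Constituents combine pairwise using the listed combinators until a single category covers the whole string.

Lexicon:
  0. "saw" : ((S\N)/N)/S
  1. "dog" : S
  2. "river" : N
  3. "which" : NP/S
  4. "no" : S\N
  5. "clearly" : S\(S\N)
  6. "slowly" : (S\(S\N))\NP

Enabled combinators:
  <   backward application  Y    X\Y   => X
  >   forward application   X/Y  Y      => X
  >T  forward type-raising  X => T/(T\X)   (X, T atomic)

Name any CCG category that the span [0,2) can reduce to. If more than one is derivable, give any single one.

[0,7] S   <
  [0,3] S\N   >
    [0,2] (S\N)/N   >
      [0,1] "saw" : ((S\N)/N)/S
      [1,2] "dog" : S
    [2,3] "river" : N
  [3,7] S\(S\N)   <
    [3,6] NP   >
      [3,4] "which" : NP/S
      [4,6] S   <
        [4,5] "no" : S\N
        [5,6] "clearly" : S\(S\N)
    [6,7] "slowly" : (S\(S\N))\NP

(S\N)/N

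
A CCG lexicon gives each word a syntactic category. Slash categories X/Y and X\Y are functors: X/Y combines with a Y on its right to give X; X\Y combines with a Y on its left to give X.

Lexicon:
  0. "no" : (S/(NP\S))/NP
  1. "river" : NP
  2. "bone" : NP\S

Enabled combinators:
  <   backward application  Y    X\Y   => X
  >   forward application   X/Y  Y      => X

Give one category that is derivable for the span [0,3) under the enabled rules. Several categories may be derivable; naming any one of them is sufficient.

[0,3] S   >
  [0,2] S/(NP\S)   >
    [0,1] "no" : (S/(NP\S))/NP
    [1,2] "river" : NP
  [2,3] "bone" : NP\S

S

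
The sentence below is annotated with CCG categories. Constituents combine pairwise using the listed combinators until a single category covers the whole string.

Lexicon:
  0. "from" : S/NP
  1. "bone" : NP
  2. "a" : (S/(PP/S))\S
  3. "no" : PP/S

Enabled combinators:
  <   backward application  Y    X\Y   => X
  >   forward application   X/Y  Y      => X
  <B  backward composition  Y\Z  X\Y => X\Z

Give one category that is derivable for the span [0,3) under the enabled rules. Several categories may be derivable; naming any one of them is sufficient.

[0,4] S   >
  [0,3] S/(PP/S)   <
    [0,2] S   >
      [0,1] "from" : S/NP
      [1,2] "bone" : NP
    [2,3] "a" : (S/(PP/S))\S
  [3,4] "no" : PP/S

S/(PP/S)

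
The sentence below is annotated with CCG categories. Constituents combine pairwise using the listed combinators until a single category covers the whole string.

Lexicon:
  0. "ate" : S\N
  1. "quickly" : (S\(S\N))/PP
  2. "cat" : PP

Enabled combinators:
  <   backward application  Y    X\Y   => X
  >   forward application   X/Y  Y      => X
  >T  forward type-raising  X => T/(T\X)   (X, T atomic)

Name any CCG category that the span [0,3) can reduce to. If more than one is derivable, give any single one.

S

[0,3] S   <
  [0,1] "ate" : S\N
  [1,3] S\(S\N)   >
    [1,2] "quickly" : (S\(S\N))/PP
    [2,3] "cat" : PP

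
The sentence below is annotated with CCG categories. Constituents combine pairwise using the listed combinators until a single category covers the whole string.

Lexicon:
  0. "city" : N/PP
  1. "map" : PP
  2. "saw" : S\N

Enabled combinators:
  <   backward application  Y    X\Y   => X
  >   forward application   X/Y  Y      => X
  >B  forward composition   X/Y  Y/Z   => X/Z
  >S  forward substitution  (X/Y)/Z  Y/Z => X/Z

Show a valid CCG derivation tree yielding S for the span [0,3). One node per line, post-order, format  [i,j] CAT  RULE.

[0,1] N/PP  lex  "city"
[1,2] PP  lex  "map"
[0,2] N  >  k=1
[2,3] S\N  lex  "saw"
[0,3] S  <  k=2

[0,3] S   <
  [0,2] N   >
    [0,1] "city" : N/PP
    [1,2] "map" : PP
  [2,3] "saw" : S\N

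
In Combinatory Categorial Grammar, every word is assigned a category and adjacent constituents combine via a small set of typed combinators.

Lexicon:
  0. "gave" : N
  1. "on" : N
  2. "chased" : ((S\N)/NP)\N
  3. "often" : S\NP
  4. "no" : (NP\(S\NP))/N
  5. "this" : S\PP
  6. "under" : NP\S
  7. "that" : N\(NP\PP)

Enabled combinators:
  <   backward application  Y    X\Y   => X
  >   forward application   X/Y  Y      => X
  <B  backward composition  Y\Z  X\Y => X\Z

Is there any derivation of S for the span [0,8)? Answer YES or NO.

YES

[0,8] S   <
  [0,1] "gave" : N
  [1,8] S\N   >
    [1,3] (S\N)/NP   <
      [1,2] "on" : N
      [2,3] "chased" : ((S\N)/NP)\N
    [3,8] NP   <
      [3,4] "often" : S\NP
      [4,8] NP\(S\NP)   >
        [4,5] "no" : (NP\(S\NP))/N
        [5,8] N   <
          [5,7] NP\PP   <B
            [5,6] "this" : S\PP
            [6,7] "under" : NP\S
          [7,8] "that" : N\(NP\PP)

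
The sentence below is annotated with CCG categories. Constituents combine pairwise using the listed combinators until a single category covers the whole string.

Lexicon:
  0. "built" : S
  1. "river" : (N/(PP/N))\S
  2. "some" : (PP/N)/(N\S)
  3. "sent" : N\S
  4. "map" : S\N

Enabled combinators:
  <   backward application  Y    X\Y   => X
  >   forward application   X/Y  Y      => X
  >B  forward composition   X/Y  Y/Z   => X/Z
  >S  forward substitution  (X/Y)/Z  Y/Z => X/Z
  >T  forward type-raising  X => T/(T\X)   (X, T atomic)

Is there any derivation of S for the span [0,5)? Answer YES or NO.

[0,5] S   <
  [0,4] N   >
    [0,2] N/(PP/N)   <
      [0,1] "built" : S
      [1,2] "river" : (N/(PP/N))\S
    [2,4] PP/N   >
      [2,3] "some" : (PP/N)/(N\S)
      [3,4] "sent" : N\S
  [4,5] "map" : S\N

YES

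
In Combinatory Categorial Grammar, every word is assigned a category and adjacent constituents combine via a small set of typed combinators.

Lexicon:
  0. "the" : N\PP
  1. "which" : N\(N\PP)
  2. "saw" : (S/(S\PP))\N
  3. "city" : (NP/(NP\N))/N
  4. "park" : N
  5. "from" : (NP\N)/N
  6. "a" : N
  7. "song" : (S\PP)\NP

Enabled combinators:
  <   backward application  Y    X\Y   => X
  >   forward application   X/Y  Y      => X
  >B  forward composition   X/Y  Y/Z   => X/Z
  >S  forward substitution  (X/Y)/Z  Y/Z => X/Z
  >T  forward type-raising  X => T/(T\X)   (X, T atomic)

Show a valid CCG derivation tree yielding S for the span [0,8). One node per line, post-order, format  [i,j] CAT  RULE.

[0,8] S   >
  [0,3] S/(S\PP)   <
    [0,2] N   <
      [0,1] "the" : N\PP
      [1,2] "which" : N\(N\PP)
    [2,3] "saw" : (S/(S\PP))\N
  [3,8] S\PP   <
    [3,7] NP   >
      [3,5] NP/(NP\N)   >
        [3,4] "city" : (NP/(NP\N))/N
        [4,5] "park" : N
      [5,7] NP\N   >
        [5,6] "from" : (NP\N)/N
        [6,7] "a" : N
    [7,8] "song" : (S\PP)\NP

[0,1] N\PP  lex  "the"
[1,2] N\(N\PP)  lex  "which"
[0,2] N  <  k=1
[2,3] (S/(S\PP))\N  lex  "saw"
[0,3] S/(S\PP)  <  k=2
[3,4] (NP/(NP\N))/N  lex  "city"
[4,5] N  lex  "park"
[3,5] NP/(NP\N)  >  k=4
[5,6] (NP\N)/N  lex  "from"
[6,7] N  lex  "a"
[5,7] NP\N  >  k=6
[3,7] NP  >  k=5
[7,8] (S\PP)\NP  lex  "song"
[3,8] S\PP  <  k=7
[0,8] S  >  k=3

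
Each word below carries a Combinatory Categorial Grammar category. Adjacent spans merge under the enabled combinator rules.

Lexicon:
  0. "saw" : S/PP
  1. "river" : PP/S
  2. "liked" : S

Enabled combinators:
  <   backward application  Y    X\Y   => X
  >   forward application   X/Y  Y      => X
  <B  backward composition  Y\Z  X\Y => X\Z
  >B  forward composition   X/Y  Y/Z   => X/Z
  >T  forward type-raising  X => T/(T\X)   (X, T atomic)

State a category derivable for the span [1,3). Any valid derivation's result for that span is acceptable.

[0,3] S   >
  [0,1] "saw" : S/PP
  [1,3] PP   >
    [1,2] "river" : PP/S
    [2,3] "liked" : S

PP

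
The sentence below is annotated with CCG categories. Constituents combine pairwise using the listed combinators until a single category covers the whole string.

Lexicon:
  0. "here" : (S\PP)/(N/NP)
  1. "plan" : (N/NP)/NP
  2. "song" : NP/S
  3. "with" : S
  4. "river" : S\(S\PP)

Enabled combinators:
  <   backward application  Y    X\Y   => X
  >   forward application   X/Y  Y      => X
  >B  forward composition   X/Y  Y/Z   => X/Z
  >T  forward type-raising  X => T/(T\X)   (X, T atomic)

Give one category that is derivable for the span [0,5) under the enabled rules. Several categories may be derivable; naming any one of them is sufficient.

S

[0,5] S   <
  [0,4] S\PP   >
    [0,1] "here" : (S\PP)/(N/NP)
    [1,4] N/NP   >
      [1,2] "plan" : (N/NP)/NP
      [2,4] NP   >
        [2,3] "song" : NP/S
        [3,4] "with" : S
  [4,5] "river" : S\(S\PP)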